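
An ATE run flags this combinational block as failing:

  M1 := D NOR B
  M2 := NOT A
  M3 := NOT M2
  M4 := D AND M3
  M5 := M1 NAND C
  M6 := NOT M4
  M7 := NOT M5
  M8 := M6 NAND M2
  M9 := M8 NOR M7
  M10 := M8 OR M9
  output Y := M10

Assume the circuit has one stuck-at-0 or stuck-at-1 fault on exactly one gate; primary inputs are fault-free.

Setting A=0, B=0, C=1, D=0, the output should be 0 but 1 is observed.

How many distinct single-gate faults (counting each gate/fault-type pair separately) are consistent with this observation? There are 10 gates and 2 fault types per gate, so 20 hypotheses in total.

Fault-free: M1=1, M2=1, M3=0, M4=0, M5=0, M6=1, M7=1, M8=0, M9=0, M10=0 → 0. Observed 1.
  M1: stuck-at-0 ✓; others ✗
  M2: stuck-at-0 ✓; others ✗
  M3: none of the 2 fault types match ✗
  M4: stuck-at-1 ✓; others ✗
  M5: stuck-at-1 ✓; others ✗
  M6: stuck-at-0 ✓; others ✗
  M7: stuck-at-0 ✓; others ✗
  M8: stuck-at-1 ✓; others ✗
  M9: stuck-at-1 ✓; others ✗
  M10: stuck-at-1 ✓; others ✗
Consistent faults: {M1 stuck-at-0, M2 stuck-at-0, M4 stuck-at-1, M5 stuck-at-1, M6 stuck-at-0, M7 stuck-at-0, M8 stuck-at-1, M9 stuck-at-1, M10 stuck-at-1} — 9 in all.

9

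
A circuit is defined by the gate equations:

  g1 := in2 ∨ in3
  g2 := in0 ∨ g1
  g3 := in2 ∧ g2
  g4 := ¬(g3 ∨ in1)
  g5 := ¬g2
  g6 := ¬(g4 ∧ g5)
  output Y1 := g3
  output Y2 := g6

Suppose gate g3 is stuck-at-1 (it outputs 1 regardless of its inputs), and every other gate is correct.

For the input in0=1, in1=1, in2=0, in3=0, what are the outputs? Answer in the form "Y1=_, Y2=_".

Y1=1, Y2=1

Propagate with g3 forced: g1=0, g2=1, g3=1 [stuck-at-1], g4=0, g5=0, g6=1.
So the outputs are Y1=1, Y2=1. (Without the fault they would be Y1=0, Y2=1.)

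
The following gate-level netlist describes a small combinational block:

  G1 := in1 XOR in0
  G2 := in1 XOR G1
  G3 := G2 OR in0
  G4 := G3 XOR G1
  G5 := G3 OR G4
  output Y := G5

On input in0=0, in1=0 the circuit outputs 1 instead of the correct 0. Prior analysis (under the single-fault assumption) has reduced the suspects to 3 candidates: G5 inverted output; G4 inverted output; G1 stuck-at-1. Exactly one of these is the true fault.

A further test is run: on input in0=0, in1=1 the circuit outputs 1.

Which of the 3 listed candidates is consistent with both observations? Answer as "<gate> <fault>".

G1 stuck-at-1

Evaluate each candidate on input in0=0, in1=1:
  G5 inverted output: G1=1, G2=0, G3=0, G4=1, G5=0 [inverted output] → 0 — eliminated
  G4 inverted output: G1=1, G2=0, G3=0, G4=0 [inverted output], G5=0 → 0 — eliminated
  G1 stuck-at-1: G1=1 [stuck-at-1], G2=0, G3=0, G4=1, G5=1 → 1 — matches
Only G1 stuck-at-1 reproduces the observed 1.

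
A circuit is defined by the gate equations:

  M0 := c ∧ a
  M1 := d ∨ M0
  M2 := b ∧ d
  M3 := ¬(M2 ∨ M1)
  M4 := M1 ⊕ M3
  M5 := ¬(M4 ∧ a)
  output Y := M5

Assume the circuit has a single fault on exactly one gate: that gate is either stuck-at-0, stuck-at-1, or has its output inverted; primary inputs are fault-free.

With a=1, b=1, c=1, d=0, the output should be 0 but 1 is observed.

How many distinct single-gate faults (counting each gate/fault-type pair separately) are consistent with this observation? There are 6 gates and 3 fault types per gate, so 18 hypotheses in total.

6

Fault-free: M0=1, M1=1, M2=0, M3=0, M4=1, M5=0 → 0. Observed 1.
  M0: none of the 3 fault types match ✗
  M1: none of the 3 fault types match ✗
  M2: none of the 3 fault types match ✗
  M3: stuck-at-1, inverted output ✓; others ✗
  M4: stuck-at-0, inverted output ✓; others ✗
  M5: stuck-at-1, inverted output ✓; others ✗
Consistent faults: {M3 stuck-at-1, M3 inverted output, M4 stuck-at-0, M4 inverted output, M5 stuck-at-1, M5 inverted output} — 6 in all.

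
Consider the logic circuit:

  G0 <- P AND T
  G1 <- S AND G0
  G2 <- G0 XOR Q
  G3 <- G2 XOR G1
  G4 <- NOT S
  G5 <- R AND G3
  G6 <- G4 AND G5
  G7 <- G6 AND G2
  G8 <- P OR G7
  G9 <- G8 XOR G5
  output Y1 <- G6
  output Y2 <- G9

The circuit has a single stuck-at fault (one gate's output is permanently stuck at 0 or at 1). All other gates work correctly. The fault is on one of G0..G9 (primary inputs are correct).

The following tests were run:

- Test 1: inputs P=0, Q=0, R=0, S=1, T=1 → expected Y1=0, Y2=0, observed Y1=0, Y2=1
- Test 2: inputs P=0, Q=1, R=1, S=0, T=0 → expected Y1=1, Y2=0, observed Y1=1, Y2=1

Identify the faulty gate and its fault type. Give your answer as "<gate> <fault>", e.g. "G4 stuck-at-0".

G9 stuck-at-1

Fault-free values for test 1 (P=0, Q=0, R=0, S=1, T=1): G0=0, G1=0, G2=0, G3=0, G4=0, G5=0, G6=0, G7=0, G8=0, G9=0, giving Y1=0, Y2=0. Observed Y1=0, Y2=1.
Test 1: faults giving observed Y1=0, Y2=1 are {G5 stuck-at-1, G7 stuck-at-1, G8 stuck-at-1, G9 stuck-at-1}.
Test 2 (P=0, Q=1, R=1, S=0, T=0): fault-free G0=0, G1=0, G2=1, G3=1, G4=1, G5=1, G6=1, G7=1, G8=1, G9=0 → Y1=1, Y2=0; observed Y1=1, Y2=1. Eliminates G5 stuck-at-1, G7 stuck-at-1, G8 stuck-at-1.
Only G9 stuck-at-1 is consistent with every test.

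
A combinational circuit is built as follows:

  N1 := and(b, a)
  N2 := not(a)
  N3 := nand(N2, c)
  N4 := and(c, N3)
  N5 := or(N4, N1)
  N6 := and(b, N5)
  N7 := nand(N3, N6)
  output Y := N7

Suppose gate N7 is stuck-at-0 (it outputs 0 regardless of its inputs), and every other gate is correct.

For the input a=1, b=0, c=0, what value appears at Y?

0

Propagate with N7 forced: N1=0, N2=0, N3=1, N4=0, N5=0, N6=0, N7=0 [stuck-at-0].
So Y = 0. (Without the fault it would be 1.)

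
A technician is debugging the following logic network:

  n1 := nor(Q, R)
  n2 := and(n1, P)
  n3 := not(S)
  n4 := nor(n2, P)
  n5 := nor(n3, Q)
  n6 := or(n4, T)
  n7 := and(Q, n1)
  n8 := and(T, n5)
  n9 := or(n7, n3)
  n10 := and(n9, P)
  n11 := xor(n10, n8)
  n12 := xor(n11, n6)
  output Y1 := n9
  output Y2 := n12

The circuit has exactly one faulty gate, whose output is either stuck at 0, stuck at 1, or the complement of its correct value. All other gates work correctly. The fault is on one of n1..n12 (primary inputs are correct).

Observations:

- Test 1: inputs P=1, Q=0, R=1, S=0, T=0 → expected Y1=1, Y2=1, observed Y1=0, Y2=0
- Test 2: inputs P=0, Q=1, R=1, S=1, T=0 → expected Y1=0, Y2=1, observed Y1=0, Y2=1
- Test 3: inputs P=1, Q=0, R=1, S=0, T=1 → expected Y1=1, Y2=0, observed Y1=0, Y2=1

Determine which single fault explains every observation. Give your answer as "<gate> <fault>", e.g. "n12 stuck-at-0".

Fault-free values for test 1 (P=1, Q=0, R=1, S=0, T=0): n1=0, n2=0, n3=1, n4=0, n5=0, n6=0, n7=0, n8=0, n9=1, n10=1, n11=1, n12=1, giving Y1=1, Y2=1. Observed Y1=0, Y2=0.
Test 1: faults giving observed Y1=0, Y2=0 are {n3 stuck-at-0, n3 inverted output, n9 stuck-at-0, n9 inverted output}.
Test 2 (P=0, Q=1, R=1, S=1, T=0): fault-free n1=0, n2=0, n3=0, n4=1, n5=0, n6=1, n7=0, n8=0, n9=0, n10=0, n11=0, n12=1 → Y1=0, Y2=1; observed Y1=0, Y2=1. Eliminates n3 inverted output, n9 inverted output.
Test 3 (P=1, Q=0, R=1, S=0, T=1): fault-free n1=0, n2=0, n3=1, n4=0, n5=0, n6=1, n7=0, n8=0, n9=1, n10=1, n11=1, n12=0 → Y1=1, Y2=0; observed Y1=0, Y2=1. Eliminates n3 stuck-at-0.
Only n9 stuck-at-0 is consistent with every test.

n9 stuck-at-0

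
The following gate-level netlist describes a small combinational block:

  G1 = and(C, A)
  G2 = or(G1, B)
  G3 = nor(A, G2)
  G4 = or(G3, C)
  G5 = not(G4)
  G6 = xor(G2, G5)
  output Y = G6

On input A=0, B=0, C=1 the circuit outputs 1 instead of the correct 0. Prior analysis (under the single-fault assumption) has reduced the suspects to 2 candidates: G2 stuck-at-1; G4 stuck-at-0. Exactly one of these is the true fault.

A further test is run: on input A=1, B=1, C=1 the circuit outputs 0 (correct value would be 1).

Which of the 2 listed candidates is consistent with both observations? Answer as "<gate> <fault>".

Evaluate each candidate on input A=1, B=1, C=1:
  G2 stuck-at-1: G1=1, G2=1 [stuck-at-1], G3=0, G4=1, G5=0, G6=1 → 1 — eliminated
  G4 stuck-at-0: G1=1, G2=1, G3=0, G4=0 [stuck-at-0], G5=1, G6=0 → 0 — matches
Only G4 stuck-at-0 reproduces the observed 0.

G4 stuck-at-0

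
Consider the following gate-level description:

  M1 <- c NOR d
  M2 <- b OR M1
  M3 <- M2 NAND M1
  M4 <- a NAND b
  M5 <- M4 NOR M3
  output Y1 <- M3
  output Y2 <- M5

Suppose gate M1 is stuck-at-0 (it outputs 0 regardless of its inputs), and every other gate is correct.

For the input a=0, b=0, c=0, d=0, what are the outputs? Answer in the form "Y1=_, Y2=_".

Propagate with M1 forced: M1=0 [stuck-at-0], M2=0, M3=1, M4=1, M5=0.
So the outputs are Y1=1, Y2=0. (Without the fault they would be Y1=0, Y2=0.)

Y1=1, Y2=0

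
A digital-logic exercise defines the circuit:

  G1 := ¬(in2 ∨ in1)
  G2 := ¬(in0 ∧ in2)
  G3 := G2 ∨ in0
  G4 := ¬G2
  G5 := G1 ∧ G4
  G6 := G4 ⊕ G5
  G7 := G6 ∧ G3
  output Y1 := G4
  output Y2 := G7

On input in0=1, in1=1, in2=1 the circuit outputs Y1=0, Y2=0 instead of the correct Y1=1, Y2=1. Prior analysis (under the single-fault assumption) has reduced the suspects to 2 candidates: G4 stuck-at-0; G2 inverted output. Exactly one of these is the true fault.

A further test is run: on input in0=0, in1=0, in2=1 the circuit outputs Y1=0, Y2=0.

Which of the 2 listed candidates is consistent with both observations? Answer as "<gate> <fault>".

G4 stuck-at-0

Evaluate each candidate on input in0=0, in1=0, in2=1:
  G4 stuck-at-0: G1=0, G2=1, G3=1, G4=0 [stuck-at-0], G5=0, G6=0, G7=0 → Y1=0, Y2=0 — matches
  G2 inverted output: G1=0, G2=0 [inverted output], G3=0, G4=1, G5=0, G6=1, G7=0 → Y1=1, Y2=0 — eliminated
Only G4 stuck-at-0 reproduces the observed Y1=0, Y2=0.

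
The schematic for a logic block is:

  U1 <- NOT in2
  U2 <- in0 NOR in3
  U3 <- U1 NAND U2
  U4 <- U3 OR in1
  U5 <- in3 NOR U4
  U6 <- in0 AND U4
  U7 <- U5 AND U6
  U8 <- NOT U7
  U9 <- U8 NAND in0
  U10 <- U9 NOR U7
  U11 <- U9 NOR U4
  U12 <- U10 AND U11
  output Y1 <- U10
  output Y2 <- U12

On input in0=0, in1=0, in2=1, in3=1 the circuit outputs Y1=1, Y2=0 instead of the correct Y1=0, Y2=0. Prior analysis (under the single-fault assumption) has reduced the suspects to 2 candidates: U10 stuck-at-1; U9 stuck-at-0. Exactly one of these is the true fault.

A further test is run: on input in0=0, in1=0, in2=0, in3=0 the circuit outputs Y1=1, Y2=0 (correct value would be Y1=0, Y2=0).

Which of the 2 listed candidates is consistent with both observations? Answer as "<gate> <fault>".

Evaluate each candidate on input in0=0, in1=0, in2=0, in3=0:
  U10 stuck-at-1: U1=1, U2=1, U3=0, U4=0, U5=1, U6=0, U7=0, U8=1, U9=1, U10=1 [stuck-at-1], U11=0, U12=0 → Y1=1, Y2=0 — matches
  U9 stuck-at-0: U1=1, U2=1, U3=0, U4=0, U5=1, U6=0, U7=0, U8=1, U9=0 [stuck-at-0], U10=1, U11=1, U12=1 → Y1=1, Y2=1 — eliminated
Only U10 stuck-at-1 reproduces the observed Y1=1, Y2=0.

U10 stuck-at-1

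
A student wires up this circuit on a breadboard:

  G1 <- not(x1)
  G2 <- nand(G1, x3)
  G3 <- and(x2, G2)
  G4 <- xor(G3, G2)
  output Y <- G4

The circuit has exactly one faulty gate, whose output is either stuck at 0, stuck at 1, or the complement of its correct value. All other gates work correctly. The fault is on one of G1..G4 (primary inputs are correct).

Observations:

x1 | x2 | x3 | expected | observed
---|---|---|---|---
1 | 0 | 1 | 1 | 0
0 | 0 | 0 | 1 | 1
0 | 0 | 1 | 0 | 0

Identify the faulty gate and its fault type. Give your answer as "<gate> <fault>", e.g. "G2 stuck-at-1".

G1 stuck-at-1

Fault-free values for test 1 (x1=1, x2=0, x3=1): G1=0, G2=1, G3=0, G4=1, giving Y=1. Observed 0.
Test 1: faults giving observed 0 are {G1 stuck-at-1, G1 inverted output, G2 stuck-at-0, G2 inverted output, G3 stuck-at-1, G3 inverted output, G4 stuck-at-0, G4 inverted output}.
Test 2 (x1=0, x2=0, x3=0): fault-free G1=1, G2=1, G3=0, G4=1 → 1; observed 1. Eliminates G2 stuck-at-0, G2 inverted output, G3 stuck-at-1, G3 inverted output, G4 stuck-at-0, G4 inverted output.
Test 3 (x1=0, x2=0, x3=1): fault-free G1=1, G2=0, G3=0, G4=0 → 0; observed 0. Eliminates G1 inverted output.
Only G1 stuck-at-1 is consistent with every test.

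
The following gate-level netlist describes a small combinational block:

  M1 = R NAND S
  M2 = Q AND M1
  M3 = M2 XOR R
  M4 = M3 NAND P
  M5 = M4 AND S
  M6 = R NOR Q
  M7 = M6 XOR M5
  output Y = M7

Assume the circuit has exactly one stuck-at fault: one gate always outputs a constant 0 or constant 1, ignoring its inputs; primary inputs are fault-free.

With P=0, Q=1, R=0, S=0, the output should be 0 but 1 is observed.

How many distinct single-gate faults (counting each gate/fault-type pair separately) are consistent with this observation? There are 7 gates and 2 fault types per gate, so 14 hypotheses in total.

3

Fault-free: M1=1, M2=1, M3=1, M4=1, M5=0, M6=0, M7=0 → 0. Observed 1.
  M1 stuck-at-0: output 0 ✗
  M1 stuck-at-1: output 0 ✗
  M2 stuck-at-0: output 0 ✗
  M2 stuck-at-1: output 0 ✗
  M3 stuck-at-0: output 0 ✗
  M3 stuck-at-1: output 0 ✗
  M4 stuck-at-0: output 0 ✗
  M4 stuck-at-1: output 0 ✗
  M5 stuck-at-0: output 0 ✗
  M5 stuck-at-1: output 1 ✓
  M6 stuck-at-0: output 0 ✗
  M6 stuck-at-1: output 1 ✓
  M7 stuck-at-0: output 0 ✗
  M7 stuck-at-1: output 1 ✓
Consistent faults: {M5 stuck-at-1, M6 stuck-at-1, M7 stuck-at-1} — 3 in all.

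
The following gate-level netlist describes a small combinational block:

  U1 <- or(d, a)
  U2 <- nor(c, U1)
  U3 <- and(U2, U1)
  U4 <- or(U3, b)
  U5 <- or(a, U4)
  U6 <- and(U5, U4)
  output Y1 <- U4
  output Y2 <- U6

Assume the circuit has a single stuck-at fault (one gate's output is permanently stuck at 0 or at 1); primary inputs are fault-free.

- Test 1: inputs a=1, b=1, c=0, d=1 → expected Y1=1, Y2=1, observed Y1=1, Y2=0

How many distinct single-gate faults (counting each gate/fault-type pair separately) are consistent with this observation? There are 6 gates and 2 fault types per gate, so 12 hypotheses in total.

2

Fault-free: U1=1, U2=0, U3=0, U4=1, U5=1, U6=1 → Y1=1, Y2=1. Observed Y1=1, Y2=0.
  U1 stuck-at-0: output Y1=1, Y2=1 ✗
  U1 stuck-at-1: output Y1=1, Y2=1 ✗
  U2 stuck-at-0: output Y1=1, Y2=1 ✗
  U2 stuck-at-1: output Y1=1, Y2=1 ✗
  U3 stuck-at-0: output Y1=1, Y2=1 ✗
  U3 stuck-at-1: output Y1=1, Y2=1 ✗
  U4 stuck-at-0: output Y1=0, Y2=0 ✗
  U4 stuck-at-1: output Y1=1, Y2=1 ✗
  U5 stuck-at-0: output Y1=1, Y2=0 ✓
  U5 stuck-at-1: output Y1=1, Y2=1 ✗
  U6 stuck-at-0: output Y1=1, Y2=0 ✓
  U6 stuck-at-1: output Y1=1, Y2=1 ✗
Consistent faults: {U5 stuck-at-0, U6 stuck-at-0} — 2 in all.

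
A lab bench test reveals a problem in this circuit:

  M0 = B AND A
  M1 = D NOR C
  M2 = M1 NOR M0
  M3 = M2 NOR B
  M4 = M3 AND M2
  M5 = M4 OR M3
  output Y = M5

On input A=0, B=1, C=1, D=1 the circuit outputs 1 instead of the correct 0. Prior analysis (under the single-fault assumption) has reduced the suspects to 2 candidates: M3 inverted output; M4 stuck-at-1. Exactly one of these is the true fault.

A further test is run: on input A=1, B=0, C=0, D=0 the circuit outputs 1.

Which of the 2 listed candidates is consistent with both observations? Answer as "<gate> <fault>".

Evaluate each candidate on input A=1, B=0, C=0, D=0:
  M3 inverted output: M0=0, M1=1, M2=0, M3=0 [inverted output], M4=0, M5=0 → 0 — eliminated
  M4 stuck-at-1: M0=0, M1=1, M2=0, M3=1, M4=1 [stuck-at-1], M5=1 → 1 — matches
Only M4 stuck-at-1 reproduces the observed 1.

M4 stuck-at-1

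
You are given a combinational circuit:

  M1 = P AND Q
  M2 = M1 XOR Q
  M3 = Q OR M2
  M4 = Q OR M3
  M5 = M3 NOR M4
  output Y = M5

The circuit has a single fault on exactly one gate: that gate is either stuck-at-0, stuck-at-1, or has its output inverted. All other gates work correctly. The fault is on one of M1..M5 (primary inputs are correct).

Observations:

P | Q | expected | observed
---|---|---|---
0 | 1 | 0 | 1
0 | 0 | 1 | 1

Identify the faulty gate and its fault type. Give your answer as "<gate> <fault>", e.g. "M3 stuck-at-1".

M5 stuck-at-1

Fault-free values for test 1 (P=0, Q=1): M1=0, M2=1, M3=1, M4=1, M5=0, giving Y=0. Observed 1.
Test 1: faults giving observed 1 are {M5 stuck-at-1, M5 inverted output}.
Test 2 (P=0, Q=0): fault-free M1=0, M2=0, M3=0, M4=0, M5=1 → 1; observed 1. Eliminates M5 inverted output.
Only M5 stuck-at-1 is consistent with every test.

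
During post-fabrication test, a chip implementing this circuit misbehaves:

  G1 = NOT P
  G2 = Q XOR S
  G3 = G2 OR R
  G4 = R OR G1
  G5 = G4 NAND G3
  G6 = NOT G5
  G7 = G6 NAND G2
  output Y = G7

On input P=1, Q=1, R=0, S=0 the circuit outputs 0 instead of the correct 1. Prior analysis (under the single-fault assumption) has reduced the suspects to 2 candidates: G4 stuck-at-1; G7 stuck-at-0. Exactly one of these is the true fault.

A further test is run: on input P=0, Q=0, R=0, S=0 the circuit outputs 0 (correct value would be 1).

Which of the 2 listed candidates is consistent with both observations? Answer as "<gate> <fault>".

G7 stuck-at-0

Evaluate each candidate on input P=0, Q=0, R=0, S=0:
  G4 stuck-at-1: G1=1, G2=0, G3=0, G4=1 [stuck-at-1], G5=1, G6=0, G7=1 → 1 — eliminated
  G7 stuck-at-0: G1=1, G2=0, G3=0, G4=1, G5=1, G6=0, G7=0 [stuck-at-0] → 0 — matches
Only G7 stuck-at-0 reproduces the observed 0.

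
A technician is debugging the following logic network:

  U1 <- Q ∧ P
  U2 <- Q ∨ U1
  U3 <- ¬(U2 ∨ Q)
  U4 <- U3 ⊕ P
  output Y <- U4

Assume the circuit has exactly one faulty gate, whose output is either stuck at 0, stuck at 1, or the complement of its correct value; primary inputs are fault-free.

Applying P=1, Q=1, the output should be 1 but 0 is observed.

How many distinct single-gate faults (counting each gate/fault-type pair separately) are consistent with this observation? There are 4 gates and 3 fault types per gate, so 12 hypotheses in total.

Fault-free: U1=1, U2=1, U3=0, U4=1 → 1. Observed 0.
  U1 stuck-at-0: output 1 ✗
  U1 stuck-at-1: output 1 ✗
  U1 inverted output: output 1 ✗
  U2 stuck-at-0: output 1 ✗
  U2 stuck-at-1: output 1 ✗
  U2 inverted output: output 1 ✗
  U3 stuck-at-0: output 1 ✗
  U3 stuck-at-1: output 0 ✓
  U3 inverted output: output 0 ✓
  U4 stuck-at-0: output 0 ✓
  U4 stuck-at-1: output 1 ✗
  U4 inverted output: output 0 ✓
Consistent faults: {U3 stuck-at-1, U3 inverted output, U4 stuck-at-0, U4 inverted output} — 4 in all.

4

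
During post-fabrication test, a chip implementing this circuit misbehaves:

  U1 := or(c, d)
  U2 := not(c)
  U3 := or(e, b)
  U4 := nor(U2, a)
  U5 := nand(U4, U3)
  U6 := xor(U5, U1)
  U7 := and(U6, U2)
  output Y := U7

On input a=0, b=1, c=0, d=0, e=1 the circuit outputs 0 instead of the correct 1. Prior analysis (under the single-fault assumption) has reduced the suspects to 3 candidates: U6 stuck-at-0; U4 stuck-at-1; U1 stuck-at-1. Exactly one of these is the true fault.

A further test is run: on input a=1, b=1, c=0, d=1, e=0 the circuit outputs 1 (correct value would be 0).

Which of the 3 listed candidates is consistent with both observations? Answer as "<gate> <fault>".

U4 stuck-at-1

Evaluate each candidate on input a=1, b=1, c=0, d=1, e=0:
  U6 stuck-at-0: U1=1, U2=1, U3=1, U4=0, U5=1, U6=0 [stuck-at-0], U7=0 → 0 — eliminated
  U4 stuck-at-1: U1=1, U2=1, U3=1, U4=1 [stuck-at-1], U5=0, U6=1, U7=1 → 1 — matches
  U1 stuck-at-1: U1=1 [stuck-at-1], U2=1, U3=1, U4=0, U5=1, U6=0, U7=0 → 0 — eliminated
Only U4 stuck-at-1 reproduces the observed 1.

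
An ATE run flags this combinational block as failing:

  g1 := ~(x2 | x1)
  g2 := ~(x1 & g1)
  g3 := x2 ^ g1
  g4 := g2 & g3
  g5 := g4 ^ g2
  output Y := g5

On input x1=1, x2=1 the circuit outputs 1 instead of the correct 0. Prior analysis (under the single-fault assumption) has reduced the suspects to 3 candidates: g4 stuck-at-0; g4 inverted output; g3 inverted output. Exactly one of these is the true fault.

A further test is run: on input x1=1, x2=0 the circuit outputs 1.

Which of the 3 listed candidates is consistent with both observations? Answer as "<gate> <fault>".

Evaluate each candidate on input x1=1, x2=0:
  g4 stuck-at-0: g1=0, g2=1, g3=0, g4=0 [stuck-at-0], g5=1 → 1 — matches
  g4 inverted output: g1=0, g2=1, g3=0, g4=1 [inverted output], g5=0 → 0 — eliminated
  g3 inverted output: g1=0, g2=1, g3=1 [inverted output], g4=1, g5=0 → 0 — eliminated
Only g4 stuck-at-0 reproduces the observed 1.

g4 stuck-at-0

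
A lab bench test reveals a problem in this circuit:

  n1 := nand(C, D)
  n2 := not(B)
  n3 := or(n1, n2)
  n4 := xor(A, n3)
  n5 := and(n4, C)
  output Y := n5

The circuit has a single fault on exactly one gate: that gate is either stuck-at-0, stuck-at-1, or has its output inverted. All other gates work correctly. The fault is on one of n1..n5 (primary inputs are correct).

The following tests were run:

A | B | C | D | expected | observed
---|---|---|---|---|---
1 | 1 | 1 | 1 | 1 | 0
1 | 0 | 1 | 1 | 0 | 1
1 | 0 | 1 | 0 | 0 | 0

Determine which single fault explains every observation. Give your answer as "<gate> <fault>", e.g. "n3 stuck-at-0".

n2 inverted output

Fault-free values for test 1 (A=1, B=1, C=1, D=1): n1=0, n2=0, n3=0, n4=1, n5=1, giving Y=1. Observed 0.
Test 1: faults giving observed 0 are {n1 stuck-at-1, n1 inverted output, n2 stuck-at-1, n2 inverted output, n3 stuck-at-1, n3 inverted output, n4 stuck-at-0, n4 inverted output, n5 stuck-at-0, n5 inverted output}.
Test 2 (A=1, B=0, C=1, D=1): fault-free n1=0, n2=1, n3=1, n4=0, n5=0 → 0; observed 1. Eliminates n1 stuck-at-1, n1 inverted output, n2 stuck-at-1, n3 stuck-at-1, n4 stuck-at-0, n5 stuck-at-0.
Test 3 (A=1, B=0, C=1, D=0): fault-free n1=1, n2=1, n3=1, n4=0, n5=0 → 0; observed 0. Eliminates n3 inverted output, n4 inverted output, n5 inverted output.
Only n2 inverted output is consistent with every test.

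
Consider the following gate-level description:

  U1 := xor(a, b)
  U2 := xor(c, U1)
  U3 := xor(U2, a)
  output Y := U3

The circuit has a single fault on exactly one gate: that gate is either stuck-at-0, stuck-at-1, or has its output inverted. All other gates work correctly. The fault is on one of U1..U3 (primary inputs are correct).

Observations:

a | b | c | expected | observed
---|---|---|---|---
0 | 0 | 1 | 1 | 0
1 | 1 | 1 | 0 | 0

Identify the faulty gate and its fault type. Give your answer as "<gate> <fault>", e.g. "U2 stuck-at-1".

Fault-free values for test 1 (a=0, b=0, c=1): U1=0, U2=1, U3=1, giving Y=1. Observed 0.
Test 1: faults giving observed 0 are {U1 stuck-at-1, U1 inverted output, U2 stuck-at-0, U2 inverted output, U3 stuck-at-0, U3 inverted output}.
Test 2 (a=1, b=1, c=1): fault-free U1=0, U2=1, U3=0 → 0; observed 0. Eliminates U1 stuck-at-1, U1 inverted output, U2 stuck-at-0, U2 inverted output, U3 inverted output.
Only U3 stuck-at-0 is consistent with every test.

U3 stuck-at-0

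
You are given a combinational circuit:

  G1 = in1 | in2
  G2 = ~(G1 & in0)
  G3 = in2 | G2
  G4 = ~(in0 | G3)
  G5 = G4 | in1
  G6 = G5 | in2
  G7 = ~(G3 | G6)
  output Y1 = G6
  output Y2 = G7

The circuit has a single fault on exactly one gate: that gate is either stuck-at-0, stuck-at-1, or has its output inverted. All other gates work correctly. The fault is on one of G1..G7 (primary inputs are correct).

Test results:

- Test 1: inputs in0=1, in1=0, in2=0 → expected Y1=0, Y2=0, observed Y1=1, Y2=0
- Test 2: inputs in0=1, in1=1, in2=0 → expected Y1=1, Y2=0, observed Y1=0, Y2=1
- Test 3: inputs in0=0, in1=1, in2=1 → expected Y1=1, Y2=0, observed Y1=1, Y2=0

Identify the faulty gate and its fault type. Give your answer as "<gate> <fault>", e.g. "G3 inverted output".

G5 inverted output

Fault-free values for test 1 (in0=1, in1=0, in2=0): G1=0, G2=1, G3=1, G4=0, G5=0, G6=0, G7=0, giving Y1=0, Y2=0. Observed Y1=1, Y2=0.
Test 1: faults giving observed Y1=1, Y2=0 are {G4 stuck-at-1, G4 inverted output, G5 stuck-at-1, G5 inverted output, G6 stuck-at-1, G6 inverted output}.
Test 2 (in0=1, in1=1, in2=0): fault-free G1=1, G2=0, G3=0, G4=0, G5=1, G6=1, G7=0 → Y1=1, Y2=0; observed Y1=0, Y2=1. Eliminates G4 stuck-at-1, G4 inverted output, G5 stuck-at-1, G6 stuck-at-1.
Test 3 (in0=0, in1=1, in2=1): fault-free G1=1, G2=1, G3=1, G4=0, G5=1, G6=1, G7=0 → Y1=1, Y2=0; observed Y1=1, Y2=0. Eliminates G6 inverted output.
Only G5 inverted output is consistent with every test.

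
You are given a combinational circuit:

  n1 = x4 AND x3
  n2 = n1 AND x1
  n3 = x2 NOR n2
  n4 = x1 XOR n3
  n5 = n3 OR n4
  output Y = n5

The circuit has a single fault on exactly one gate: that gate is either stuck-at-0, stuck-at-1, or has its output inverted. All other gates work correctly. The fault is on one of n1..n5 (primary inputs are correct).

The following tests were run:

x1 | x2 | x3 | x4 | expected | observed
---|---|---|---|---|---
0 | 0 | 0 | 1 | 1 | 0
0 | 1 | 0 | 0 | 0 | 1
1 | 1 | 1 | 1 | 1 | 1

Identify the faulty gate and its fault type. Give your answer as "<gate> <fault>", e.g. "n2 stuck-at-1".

Fault-free values for test 1 (x1=0, x2=0, x3=0, x4=1): n1=0, n2=0, n3=1, n4=1, n5=1, giving Y=1. Observed 0.
Test 1: faults giving observed 0 are {n2 stuck-at-1, n2 inverted output, n3 stuck-at-0, n3 inverted output, n5 stuck-at-0, n5 inverted output}.
Test 2 (x1=0, x2=1, x3=0, x4=0): fault-free n1=0, n2=0, n3=0, n4=0, n5=0 → 0; observed 1. Eliminates n2 stuck-at-1, n2 inverted output, n3 stuck-at-0, n5 stuck-at-0.
Test 3 (x1=1, x2=1, x3=1, x4=1): fault-free n1=1, n2=1, n3=0, n4=1, n5=1 → 1; observed 1. Eliminates n5 inverted output.
Only n3 inverted output is consistent with every test.

n3 inverted output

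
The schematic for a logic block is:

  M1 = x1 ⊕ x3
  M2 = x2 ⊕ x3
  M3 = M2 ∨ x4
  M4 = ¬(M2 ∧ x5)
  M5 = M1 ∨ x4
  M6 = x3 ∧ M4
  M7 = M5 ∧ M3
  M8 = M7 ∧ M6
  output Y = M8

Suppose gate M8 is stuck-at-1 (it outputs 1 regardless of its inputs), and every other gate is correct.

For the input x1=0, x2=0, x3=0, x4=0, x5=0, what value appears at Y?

Propagate with M8 forced: M1=0, M2=0, M3=0, M4=1, M5=0, M6=0, M7=0, M8=1 [stuck-at-1].
So Y = 1. (Without the fault it would be 0.)

1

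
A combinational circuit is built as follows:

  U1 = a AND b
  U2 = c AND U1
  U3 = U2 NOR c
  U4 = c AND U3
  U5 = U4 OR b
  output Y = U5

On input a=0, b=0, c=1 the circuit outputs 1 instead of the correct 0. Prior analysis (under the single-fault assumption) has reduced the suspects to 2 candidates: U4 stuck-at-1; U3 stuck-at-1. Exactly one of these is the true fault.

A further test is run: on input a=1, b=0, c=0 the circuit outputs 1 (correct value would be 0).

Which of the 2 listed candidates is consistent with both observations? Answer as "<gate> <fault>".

Evaluate each candidate on input a=1, b=0, c=0:
  U4 stuck-at-1: U1=0, U2=0, U3=1, U4=1 [stuck-at-1], U5=1 → 1 — matches
  U3 stuck-at-1: U1=0, U2=0, U3=1 [stuck-at-1], U4=0, U5=0 → 0 — eliminated
Only U4 stuck-at-1 reproduces the observed 1.

U4 stuck-at-1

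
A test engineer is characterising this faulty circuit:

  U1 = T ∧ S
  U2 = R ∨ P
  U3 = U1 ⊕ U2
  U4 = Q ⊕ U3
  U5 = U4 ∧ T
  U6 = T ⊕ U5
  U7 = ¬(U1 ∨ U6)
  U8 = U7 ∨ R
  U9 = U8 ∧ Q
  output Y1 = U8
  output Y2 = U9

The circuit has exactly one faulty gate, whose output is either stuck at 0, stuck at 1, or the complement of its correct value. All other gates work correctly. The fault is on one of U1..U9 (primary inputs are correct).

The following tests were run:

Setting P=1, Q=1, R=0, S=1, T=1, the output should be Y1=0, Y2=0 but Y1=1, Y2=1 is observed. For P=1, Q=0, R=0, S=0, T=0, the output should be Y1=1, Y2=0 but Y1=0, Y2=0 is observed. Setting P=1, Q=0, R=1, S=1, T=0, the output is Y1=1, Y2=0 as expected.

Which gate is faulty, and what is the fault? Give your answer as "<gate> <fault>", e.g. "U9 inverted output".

Fault-free values for test 1 (P=1, Q=1, R=0, S=1, T=1): U1=1, U2=1, U3=0, U4=1, U5=1, U6=0, U7=0, U8=0, U9=0, giving Y1=0, Y2=0. Observed Y1=1, Y2=1.
Test 1: faults giving observed Y1=1, Y2=1 are {U7 stuck-at-1, U7 inverted output, U8 stuck-at-1, U8 inverted output}.
Test 2 (P=1, Q=0, R=0, S=0, T=0): fault-free U1=0, U2=1, U3=1, U4=1, U5=0, U6=0, U7=1, U8=1, U9=0 → Y1=1, Y2=0; observed Y1=0, Y2=0. Eliminates U7 stuck-at-1, U8 stuck-at-1.
Test 3 (P=1, Q=0, R=1, S=1, T=0): fault-free U1=0, U2=1, U3=1, U4=1, U5=0, U6=0, U7=1, U8=1, U9=0 → Y1=1, Y2=0; observed Y1=1, Y2=0. Eliminates U8 inverted output.
Only U7 inverted output is consistent with every test.

U7 inverted output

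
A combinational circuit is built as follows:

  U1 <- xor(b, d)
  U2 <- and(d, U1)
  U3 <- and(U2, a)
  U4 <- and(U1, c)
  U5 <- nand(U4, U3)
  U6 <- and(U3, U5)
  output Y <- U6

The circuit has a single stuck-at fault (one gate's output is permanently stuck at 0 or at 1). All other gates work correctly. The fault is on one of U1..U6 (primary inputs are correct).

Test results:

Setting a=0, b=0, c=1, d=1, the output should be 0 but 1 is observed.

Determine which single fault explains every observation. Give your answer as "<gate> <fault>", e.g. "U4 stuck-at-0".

Fault-free values for test 1 (a=0, b=0, c=1, d=1): U1=1, U2=1, U3=0, U4=1, U5=1, U6=0, giving Y=0. Observed 1.
Test 1: faults giving observed 1 are {U6 stuck-at-1}.
Only U6 stuck-at-1 is consistent with every test.

U6 stuck-at-1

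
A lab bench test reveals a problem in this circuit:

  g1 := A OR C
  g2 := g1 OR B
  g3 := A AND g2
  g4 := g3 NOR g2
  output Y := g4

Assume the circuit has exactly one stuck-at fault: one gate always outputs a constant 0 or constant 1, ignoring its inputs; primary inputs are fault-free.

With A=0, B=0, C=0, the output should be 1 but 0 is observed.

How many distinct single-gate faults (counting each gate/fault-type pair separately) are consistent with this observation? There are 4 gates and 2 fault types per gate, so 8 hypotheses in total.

Fault-free: g1=0, g2=0, g3=0, g4=1 → 1. Observed 0.
  g1 stuck-at-0: output 1 ✗
  g1 stuck-at-1: output 0 ✓
  g2 stuck-at-0: output 1 ✗
  g2 stuck-at-1: output 0 ✓
  g3 stuck-at-0: output 1 ✗
  g3 stuck-at-1: output 0 ✓
  g4 stuck-at-0: output 0 ✓
  g4 stuck-at-1: output 1 ✗
Consistent faults: {g1 stuck-at-1, g2 stuck-at-1, g3 stuck-at-1, g4 stuck-at-0} — 4 in all.

4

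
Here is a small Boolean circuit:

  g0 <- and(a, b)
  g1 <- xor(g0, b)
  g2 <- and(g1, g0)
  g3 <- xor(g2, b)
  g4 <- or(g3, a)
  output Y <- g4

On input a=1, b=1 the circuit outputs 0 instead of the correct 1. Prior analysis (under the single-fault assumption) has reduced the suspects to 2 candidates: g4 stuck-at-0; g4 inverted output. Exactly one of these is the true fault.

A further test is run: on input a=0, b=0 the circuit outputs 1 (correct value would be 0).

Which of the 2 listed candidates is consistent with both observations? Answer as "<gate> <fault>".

g4 inverted output

Evaluate each candidate on input a=0, b=0:
  g4 stuck-at-0: g0=0, g1=0, g2=0, g3=0, g4=0 [stuck-at-0] → 0 — eliminated
  g4 inverted output: g0=0, g1=0, g2=0, g3=0, g4=1 [inverted output] → 1 — matches
Only g4 inverted output reproduces the observed 1.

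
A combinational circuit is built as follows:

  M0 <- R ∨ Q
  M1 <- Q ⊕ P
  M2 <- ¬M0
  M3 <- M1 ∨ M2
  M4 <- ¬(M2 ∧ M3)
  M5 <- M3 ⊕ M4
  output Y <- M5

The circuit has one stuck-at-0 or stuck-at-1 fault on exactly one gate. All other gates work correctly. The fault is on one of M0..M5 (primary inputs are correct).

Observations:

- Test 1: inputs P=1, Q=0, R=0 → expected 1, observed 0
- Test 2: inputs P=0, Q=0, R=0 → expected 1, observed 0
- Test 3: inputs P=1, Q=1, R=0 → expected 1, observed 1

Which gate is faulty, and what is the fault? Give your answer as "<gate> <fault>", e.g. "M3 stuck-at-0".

M4 stuck-at-1

Fault-free values for test 1 (P=1, Q=0, R=0): M0=0, M1=1, M2=1, M3=1, M4=0, M5=1, giving Y=1. Observed 0.
Test 1: faults giving observed 0 are {M0 stuck-at-1, M2 stuck-at-0, M4 stuck-at-1, M5 stuck-at-0}.
Test 2 (P=0, Q=0, R=0): fault-free M0=0, M1=0, M2=1, M3=1, M4=0, M5=1 → 1; observed 0. Eliminates M0 stuck-at-1, M2 stuck-at-0.
Test 3 (P=1, Q=1, R=0): fault-free M0=1, M1=0, M2=0, M3=0, M4=1, M5=1 → 1; observed 1. Eliminates M5 stuck-at-0.
Only M4 stuck-at-1 is consistent with every test.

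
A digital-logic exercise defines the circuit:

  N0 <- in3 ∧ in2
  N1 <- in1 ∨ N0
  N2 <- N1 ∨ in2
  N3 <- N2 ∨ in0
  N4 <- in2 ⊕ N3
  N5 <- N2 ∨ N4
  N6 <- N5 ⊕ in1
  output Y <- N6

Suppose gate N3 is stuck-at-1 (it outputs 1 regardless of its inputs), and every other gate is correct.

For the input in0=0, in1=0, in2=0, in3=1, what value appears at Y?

1

Propagate with N3 forced: N0=0, N1=0, N2=0, N3=1 [stuck-at-1], N4=1, N5=1, N6=1.
So Y = 1. (Without the fault it would be 0.)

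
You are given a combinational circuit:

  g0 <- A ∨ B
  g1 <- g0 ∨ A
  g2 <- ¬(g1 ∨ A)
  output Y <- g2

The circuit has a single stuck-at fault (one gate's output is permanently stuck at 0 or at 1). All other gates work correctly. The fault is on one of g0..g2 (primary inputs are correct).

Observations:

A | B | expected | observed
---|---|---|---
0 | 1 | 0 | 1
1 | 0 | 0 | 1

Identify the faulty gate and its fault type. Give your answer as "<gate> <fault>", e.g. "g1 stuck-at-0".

Fault-free values for test 1 (A=0, B=1): g0=1, g1=1, g2=0, giving Y=0. Observed 1.
Test 1: faults giving observed 1 are {g0 stuck-at-0, g1 stuck-at-0, g2 stuck-at-1}.
Test 2 (A=1, B=0): fault-free g0=1, g1=1, g2=0 → 0; observed 1. Eliminates g0 stuck-at-0, g1 stuck-at-0.
Only g2 stuck-at-1 is consistent with every test.

g2 stuck-at-1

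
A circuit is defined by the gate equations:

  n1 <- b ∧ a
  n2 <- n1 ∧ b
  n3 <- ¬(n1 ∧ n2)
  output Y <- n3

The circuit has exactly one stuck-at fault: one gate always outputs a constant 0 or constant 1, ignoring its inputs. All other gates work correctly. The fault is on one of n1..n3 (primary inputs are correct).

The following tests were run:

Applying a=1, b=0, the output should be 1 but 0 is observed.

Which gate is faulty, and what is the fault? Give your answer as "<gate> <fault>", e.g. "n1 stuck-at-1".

n3 stuck-at-0

Fault-free values for test 1 (a=1, b=0): n1=0, n2=0, n3=1, giving Y=1. Observed 0.
Test 1: faults giving observed 0 are {n3 stuck-at-0}.
Only n3 stuck-at-0 is consistent with every test.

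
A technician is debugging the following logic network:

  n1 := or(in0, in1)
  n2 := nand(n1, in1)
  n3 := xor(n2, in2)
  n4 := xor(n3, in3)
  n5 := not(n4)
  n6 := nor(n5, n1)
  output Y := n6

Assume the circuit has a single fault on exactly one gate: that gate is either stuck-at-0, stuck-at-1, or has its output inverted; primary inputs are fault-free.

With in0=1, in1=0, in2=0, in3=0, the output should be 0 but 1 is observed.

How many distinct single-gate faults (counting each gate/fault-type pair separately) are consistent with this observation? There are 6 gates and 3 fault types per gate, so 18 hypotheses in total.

Fault-free: n1=1, n2=1, n3=1, n4=1, n5=0, n6=0 → 0. Observed 1.
  n1: stuck-at-0, inverted output ✓; others ✗
  n2: none of the 3 fault types match ✗
  n3: none of the 3 fault types match ✗
  n4: none of the 3 fault types match ✗
  n5: none of the 3 fault types match ✗
  n6: stuck-at-1, inverted output ✓; others ✗
Consistent faults: {n1 stuck-at-0, n1 inverted output, n6 stuck-at-1, n6 inverted output} — 4 in all.

4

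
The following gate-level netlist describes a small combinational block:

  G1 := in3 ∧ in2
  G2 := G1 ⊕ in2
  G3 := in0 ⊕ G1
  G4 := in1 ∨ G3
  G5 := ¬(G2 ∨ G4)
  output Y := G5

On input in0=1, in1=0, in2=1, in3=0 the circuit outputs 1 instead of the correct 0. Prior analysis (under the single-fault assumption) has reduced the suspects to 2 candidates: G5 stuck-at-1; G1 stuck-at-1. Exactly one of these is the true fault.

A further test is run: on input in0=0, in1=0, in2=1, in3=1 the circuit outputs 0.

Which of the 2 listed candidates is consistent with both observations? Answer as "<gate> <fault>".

G1 stuck-at-1

Evaluate each candidate on input in0=0, in1=0, in2=1, in3=1:
  G5 stuck-at-1: G1=1, G2=0, G3=1, G4=1, G5=1 [stuck-at-1] → 1 — eliminated
  G1 stuck-at-1: G1=1 [stuck-at-1], G2=0, G3=1, G4=1, G5=0 → 0 — matches
Only G1 stuck-at-1 reproduces the observed 0.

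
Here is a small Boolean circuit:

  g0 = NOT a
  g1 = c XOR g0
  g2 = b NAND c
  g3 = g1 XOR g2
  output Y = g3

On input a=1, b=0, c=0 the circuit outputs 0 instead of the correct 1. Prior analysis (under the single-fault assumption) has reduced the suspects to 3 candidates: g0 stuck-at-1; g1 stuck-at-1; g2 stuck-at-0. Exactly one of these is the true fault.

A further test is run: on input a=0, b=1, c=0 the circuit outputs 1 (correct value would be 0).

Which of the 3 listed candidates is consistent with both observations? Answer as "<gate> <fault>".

g2 stuck-at-0

Evaluate each candidate on input a=0, b=1, c=0:
  g0 stuck-at-1: g0=1 [stuck-at-1], g1=1, g2=1, g3=0 → 0 — eliminated
  g1 stuck-at-1: g0=1, g1=1 [stuck-at-1], g2=1, g3=0 → 0 — eliminated
  g2 stuck-at-0: g0=1, g1=1, g2=0 [stuck-at-0], g3=1 → 1 — matches
Only g2 stuck-at-0 reproduces the observed 1.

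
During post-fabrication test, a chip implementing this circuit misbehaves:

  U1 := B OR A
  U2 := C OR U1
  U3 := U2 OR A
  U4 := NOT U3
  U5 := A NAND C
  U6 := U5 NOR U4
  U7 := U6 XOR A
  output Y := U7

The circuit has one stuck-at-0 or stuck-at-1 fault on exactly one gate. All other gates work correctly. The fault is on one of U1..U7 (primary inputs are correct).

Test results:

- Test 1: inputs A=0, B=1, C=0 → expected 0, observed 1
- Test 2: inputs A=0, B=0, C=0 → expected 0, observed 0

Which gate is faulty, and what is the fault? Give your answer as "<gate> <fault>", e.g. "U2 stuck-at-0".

Fault-free values for test 1 (A=0, B=1, C=0): U1=1, U2=1, U3=1, U4=0, U5=1, U6=0, U7=0, giving Y=0. Observed 1.
Test 1: faults giving observed 1 are {U5 stuck-at-0, U6 stuck-at-1, U7 stuck-at-1}.
Test 2 (A=0, B=0, C=0): fault-free U1=0, U2=0, U3=0, U4=1, U5=1, U6=0, U7=0 → 0; observed 0. Eliminates U6 stuck-at-1, U7 stuck-at-1.
Only U5 stuck-at-0 is consistent with every test.

U5 stuck-at-0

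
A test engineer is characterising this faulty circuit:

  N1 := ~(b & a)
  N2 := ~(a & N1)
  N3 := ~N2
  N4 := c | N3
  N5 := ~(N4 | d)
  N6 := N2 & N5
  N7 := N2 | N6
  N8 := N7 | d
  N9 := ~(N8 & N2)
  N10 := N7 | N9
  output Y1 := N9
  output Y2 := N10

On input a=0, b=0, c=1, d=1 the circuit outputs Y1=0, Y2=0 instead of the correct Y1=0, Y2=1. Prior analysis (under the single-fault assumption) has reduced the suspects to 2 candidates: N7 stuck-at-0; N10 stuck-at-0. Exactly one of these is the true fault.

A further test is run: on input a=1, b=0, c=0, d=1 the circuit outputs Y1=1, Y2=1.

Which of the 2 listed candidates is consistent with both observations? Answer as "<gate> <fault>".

Evaluate each candidate on input a=1, b=0, c=0, d=1:
  N7 stuck-at-0: N1=1, N2=0, N3=1, N4=1, N5=0, N6=0, N7=0 [stuck-at-0], N8=1, N9=1, N10=1 → Y1=1, Y2=1 — matches
  N10 stuck-at-0: N1=1, N2=0, N3=1, N4=1, N5=0, N6=0, N7=0, N8=1, N9=1, N10=0 [stuck-at-0] → Y1=1, Y2=0 — eliminated
Only N7 stuck-at-0 reproduces the observed Y1=1, Y2=1.

N7 stuck-at-0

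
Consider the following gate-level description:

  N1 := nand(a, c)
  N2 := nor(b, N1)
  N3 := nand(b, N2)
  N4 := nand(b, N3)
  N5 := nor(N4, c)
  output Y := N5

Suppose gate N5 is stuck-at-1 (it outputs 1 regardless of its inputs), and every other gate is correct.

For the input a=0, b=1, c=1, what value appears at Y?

Propagate with N5 forced: N1=1, N2=0, N3=1, N4=0, N5=1 [stuck-at-1].
So Y = 1. (Without the fault it would be 0.)

1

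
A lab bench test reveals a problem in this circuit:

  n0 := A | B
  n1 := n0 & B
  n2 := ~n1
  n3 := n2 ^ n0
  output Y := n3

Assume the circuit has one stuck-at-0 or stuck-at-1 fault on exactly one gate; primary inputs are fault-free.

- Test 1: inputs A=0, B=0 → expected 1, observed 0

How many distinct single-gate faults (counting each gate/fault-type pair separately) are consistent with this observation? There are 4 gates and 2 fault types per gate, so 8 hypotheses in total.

Fault-free: n0=0, n1=0, n2=1, n3=1 → 1. Observed 0.
  n0 stuck-at-0: output 1 ✗
  n0 stuck-at-1: output 0 ✓
  n1 stuck-at-0: output 1 ✗
  n1 stuck-at-1: output 0 ✓
  n2 stuck-at-0: output 0 ✓
  n2 stuck-at-1: output 1 ✗
  n3 stuck-at-0: output 0 ✓
  n3 stuck-at-1: output 1 ✗
Consistent faults: {n0 stuck-at-1, n1 stuck-at-1, n2 stuck-at-0, n3 stuck-at-0} — 4 in all.

4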